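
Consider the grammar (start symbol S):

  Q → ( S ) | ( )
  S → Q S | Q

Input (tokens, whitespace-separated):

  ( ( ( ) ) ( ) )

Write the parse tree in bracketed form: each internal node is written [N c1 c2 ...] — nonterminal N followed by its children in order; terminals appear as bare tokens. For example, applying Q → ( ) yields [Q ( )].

[S [Q ( [S [Q ( [S [Q ( )]] )] [S [Q ( )]]] )]]

S
Q
( S )
( Q S )
( ( S ) S )
( ( Q ) S )
( ( ( ) ) S )
( ( ( ) ) Q )
( ( ( ) ) ( ) )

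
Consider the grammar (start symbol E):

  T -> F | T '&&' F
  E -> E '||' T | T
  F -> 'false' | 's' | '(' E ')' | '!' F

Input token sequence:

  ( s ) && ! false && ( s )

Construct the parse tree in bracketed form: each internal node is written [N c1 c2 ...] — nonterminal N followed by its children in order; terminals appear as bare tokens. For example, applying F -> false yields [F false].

[E [T [T [T [F ( [E [T [F s]]] )]] && [F ! [F false]]] && [F ( [E [T [F s]]] )]]]

E
T
T && F
T && F && F
F && F && F
( E ) && F && F
( T ) && F && F
( F ) && F && F
( s ) && F && F
( s ) && ! F && F
( s ) && ! false && F
( s ) && ! false && ( E )
( s ) && ! false && ( T )
( s ) && ! false && ( F )
( s ) && ! false && ( s )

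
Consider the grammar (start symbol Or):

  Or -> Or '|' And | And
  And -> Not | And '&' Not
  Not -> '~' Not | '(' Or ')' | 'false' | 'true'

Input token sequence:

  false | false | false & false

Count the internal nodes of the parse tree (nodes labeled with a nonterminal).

11

[Or [Or [Or [And [Not false]]] | [And [Not false]]] | [And [And [Not false]] & [Not false]]]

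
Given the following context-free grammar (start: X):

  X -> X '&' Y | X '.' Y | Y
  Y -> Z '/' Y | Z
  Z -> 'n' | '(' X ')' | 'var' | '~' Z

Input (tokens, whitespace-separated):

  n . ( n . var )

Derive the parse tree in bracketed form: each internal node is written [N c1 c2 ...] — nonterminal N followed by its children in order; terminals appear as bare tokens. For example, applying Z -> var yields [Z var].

X
X . Y
Y . Y
Z . Y
n . Y
n . Z
n . ( X )
n . ( X . Y )
n . ( Y . Y )
n . ( Z . Y )
n . ( n . Y )
n . ( n . Z )
n . ( n . var )

[X [X [Y [Z n]]] . [Y [Z ( [X [X [Y [Z n]]] . [Y [Z var]]] )]]]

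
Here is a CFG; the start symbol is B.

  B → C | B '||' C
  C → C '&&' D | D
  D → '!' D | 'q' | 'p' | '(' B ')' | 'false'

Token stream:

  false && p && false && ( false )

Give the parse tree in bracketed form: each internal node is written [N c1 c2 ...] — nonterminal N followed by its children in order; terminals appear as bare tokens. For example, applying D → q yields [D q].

[B [C [C [C [C [D false]] && [D p]] && [D false]] && [D ( [B [C [D false]]] )]]]

B
C
C && D
C && D && D
C && D && D && D
D && D && D && D
false && D && D && D
false && p && D && D
false && p && false && D
false && p && false && ( B )
false && p && false && ( C )
false && p && false && ( D )
false && p && false && ( false )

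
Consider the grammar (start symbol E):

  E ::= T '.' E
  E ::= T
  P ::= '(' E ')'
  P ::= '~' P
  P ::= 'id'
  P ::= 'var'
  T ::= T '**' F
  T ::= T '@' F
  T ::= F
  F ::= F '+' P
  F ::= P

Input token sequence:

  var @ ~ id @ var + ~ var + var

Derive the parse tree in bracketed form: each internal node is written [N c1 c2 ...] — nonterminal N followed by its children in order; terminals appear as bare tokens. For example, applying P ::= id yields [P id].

E
T
T @ F
T @ F @ F
F @ F @ F
P @ F @ F
var @ F @ F
var @ P @ F
var @ ~ P @ F
var @ ~ id @ F
var @ ~ id @ F + P
var @ ~ id @ F + P + P
var @ ~ id @ P + P + P
var @ ~ id @ var + P + P
var @ ~ id @ var + ~ P + P
var @ ~ id @ var + ~ var + P
var @ ~ id @ var + ~ var + var

[E [T [T [T [F [P var]]] @ [F [P ~ [P id]]]] @ [F [F [F [P var]] + [P ~ [P var]]] + [P var]]]]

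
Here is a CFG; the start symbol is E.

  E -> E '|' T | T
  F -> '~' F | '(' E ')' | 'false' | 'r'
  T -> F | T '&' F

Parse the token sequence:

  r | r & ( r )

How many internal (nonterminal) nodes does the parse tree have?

11

[E [E [T [F r]]] | [T [T [F r]] & [F ( [E [T [F r]]] )]]]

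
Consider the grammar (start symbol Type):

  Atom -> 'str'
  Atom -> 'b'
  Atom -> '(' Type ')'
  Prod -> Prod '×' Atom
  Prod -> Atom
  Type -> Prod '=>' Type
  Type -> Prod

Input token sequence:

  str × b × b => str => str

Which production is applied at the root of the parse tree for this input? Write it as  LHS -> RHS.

[Type [Prod [Prod [Prod [Atom str]] × [Atom b]] × [Atom b]] => [Type [Prod [Atom str]] => [Type [Prod [Atom str]]]]]

Type -> Prod '=>' Type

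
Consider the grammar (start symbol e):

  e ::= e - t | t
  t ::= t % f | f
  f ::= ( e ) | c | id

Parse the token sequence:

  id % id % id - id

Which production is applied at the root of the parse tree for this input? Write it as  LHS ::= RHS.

e ::= e - t

[e [e [t [t [t [f id]] % [f id]] % [f id]]] - [t [f id]]]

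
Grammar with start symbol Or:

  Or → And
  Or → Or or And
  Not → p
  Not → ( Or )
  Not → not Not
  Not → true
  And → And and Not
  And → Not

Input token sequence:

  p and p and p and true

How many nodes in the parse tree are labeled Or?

[Or [And [And [And [And [Not p]] and [Not p]] and [Not p]] and [Not true]]]

1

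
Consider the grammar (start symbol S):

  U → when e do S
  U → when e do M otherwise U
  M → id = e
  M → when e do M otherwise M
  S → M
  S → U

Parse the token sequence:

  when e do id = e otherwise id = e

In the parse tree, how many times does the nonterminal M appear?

[S [M when e do [M id = e] otherwise [M id = e]]]

3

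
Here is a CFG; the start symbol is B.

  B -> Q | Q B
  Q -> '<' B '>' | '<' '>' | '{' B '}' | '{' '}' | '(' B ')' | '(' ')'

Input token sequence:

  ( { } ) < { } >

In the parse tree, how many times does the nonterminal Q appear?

4

[B [Q ( [B [Q { }]] )] [B [Q < [B [Q { }]] >]]]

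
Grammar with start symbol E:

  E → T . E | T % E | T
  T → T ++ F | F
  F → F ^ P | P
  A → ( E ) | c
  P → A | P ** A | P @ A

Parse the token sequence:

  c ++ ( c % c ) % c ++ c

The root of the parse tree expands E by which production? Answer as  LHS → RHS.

E → T % E

[E [T [T [F [P [A c]]]] ++ [F [P [A ( [E [T [F [P [A c]]]] % [E [T [F [P [A c]]]]]] )]]]] % [E [T [T [F [P [A c]]]] ++ [F [P [A c]]]]]]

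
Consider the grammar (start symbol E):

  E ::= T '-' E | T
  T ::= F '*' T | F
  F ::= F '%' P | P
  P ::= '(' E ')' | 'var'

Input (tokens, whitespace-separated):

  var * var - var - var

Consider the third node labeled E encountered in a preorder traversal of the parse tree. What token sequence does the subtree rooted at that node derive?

var

[E [T [F [P var]] * [T [F [P var]]]] - [E [T [F [P var]]] - [E [T [F [P var]]]]]]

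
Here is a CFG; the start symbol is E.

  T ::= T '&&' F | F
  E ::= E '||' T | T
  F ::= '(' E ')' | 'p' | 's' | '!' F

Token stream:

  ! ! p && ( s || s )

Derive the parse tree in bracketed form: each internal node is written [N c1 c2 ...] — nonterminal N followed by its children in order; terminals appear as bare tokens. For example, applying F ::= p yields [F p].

E
T
T && F
F && F
! F && F
! ! F && F
! ! p && F
! ! p && ( E )
! ! p && ( E || T )
! ! p && ( T || T )
! ! p && ( F || T )
! ! p && ( s || T )
! ! p && ( s || F )
! ! p && ( s || s )

[E [T [T [F ! [F ! [F p]]]] && [F ( [E [E [T [F s]]] || [T [F s]]] )]]]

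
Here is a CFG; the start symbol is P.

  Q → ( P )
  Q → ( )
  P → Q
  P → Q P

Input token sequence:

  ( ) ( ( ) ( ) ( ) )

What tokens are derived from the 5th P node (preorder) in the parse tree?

( )

[P [Q ( )] [P [Q ( [P [Q ( )] [P [Q ( )] [P [Q ( )]]]] )]]]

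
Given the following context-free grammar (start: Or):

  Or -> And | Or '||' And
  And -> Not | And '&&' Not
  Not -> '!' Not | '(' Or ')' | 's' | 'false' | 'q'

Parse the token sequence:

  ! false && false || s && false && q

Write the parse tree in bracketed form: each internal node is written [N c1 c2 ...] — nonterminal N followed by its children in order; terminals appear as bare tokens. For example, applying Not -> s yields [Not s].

[Or [Or [And [And [Not ! [Not false]]] && [Not false]]] || [And [And [And [Not s]] && [Not false]] && [Not q]]]

Or
Or || And
And || And
And && Not || And
Not && Not || And
! Not && Not || And
! false && Not || And
! false && false || And
! false && false || And && Not
! false && false || And && Not && Not
! false && false || Not && Not && Not
! false && false || s && Not && Not
! false && false || s && false && Not
! false && false || s && false && q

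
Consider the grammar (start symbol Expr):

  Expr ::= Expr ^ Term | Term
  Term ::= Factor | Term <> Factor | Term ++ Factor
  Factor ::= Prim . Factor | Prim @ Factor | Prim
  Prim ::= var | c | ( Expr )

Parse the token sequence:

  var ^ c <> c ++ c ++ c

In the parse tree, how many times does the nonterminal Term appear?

[Expr [Expr [Term [Factor [Prim var]]]] ^ [Term [Term [Term [Term [Factor [Prim c]]] <> [Factor [Prim c]]] ++ [Factor [Prim c]]] ++ [Factor [Prim c]]]]

5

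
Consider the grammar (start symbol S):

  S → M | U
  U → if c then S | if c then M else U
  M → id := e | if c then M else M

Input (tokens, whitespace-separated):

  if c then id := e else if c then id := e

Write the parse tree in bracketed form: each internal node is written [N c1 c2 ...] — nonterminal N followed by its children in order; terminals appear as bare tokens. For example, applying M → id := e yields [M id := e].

S
U
if c then M else U
if c then id := e else U
if c then id := e else if c then S
if c then id := e else if c then M
if c then id := e else if c then id := e

[S [U if c then [M id := e] else [U if c then [S [M id := e]]]]]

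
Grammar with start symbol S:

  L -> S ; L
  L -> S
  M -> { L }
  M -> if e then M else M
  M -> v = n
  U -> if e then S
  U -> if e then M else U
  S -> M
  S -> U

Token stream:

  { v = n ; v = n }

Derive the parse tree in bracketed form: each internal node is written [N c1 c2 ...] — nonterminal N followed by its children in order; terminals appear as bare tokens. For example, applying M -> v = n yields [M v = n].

[S [M { [L [S [M v = n]] ; [L [S [M v = n]]]] }]]

S
M
{ L }
{ S ; L }
{ M ; L }
{ v = n ; L }
{ v = n ; S }
{ v = n ; M }
{ v = n ; v = n }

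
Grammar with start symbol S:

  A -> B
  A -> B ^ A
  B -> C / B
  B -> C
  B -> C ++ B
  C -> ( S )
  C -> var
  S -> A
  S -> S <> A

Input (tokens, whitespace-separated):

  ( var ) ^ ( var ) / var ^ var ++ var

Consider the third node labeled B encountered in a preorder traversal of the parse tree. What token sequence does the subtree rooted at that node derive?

[S [A [B [C ( [S [A [B [C var]]]] )]] ^ [A [B [C ( [S [A [B [C var]]]] )] / [B [C var]]] ^ [A [B [C var] ++ [B [C var]]]]]]]

( var ) / var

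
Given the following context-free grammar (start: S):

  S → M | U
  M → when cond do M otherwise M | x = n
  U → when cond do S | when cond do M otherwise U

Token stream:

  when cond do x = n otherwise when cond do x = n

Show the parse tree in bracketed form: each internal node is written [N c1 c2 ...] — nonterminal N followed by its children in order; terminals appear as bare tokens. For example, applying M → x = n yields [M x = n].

[S [U when cond do [M x = n] otherwise [U when cond do [S [M x = n]]]]]

S
U
when cond do M otherwise U
when cond do x = n otherwise U
when cond do x = n otherwise when cond do S
when cond do x = n otherwise when cond do M
when cond do x = n otherwise when cond do x = n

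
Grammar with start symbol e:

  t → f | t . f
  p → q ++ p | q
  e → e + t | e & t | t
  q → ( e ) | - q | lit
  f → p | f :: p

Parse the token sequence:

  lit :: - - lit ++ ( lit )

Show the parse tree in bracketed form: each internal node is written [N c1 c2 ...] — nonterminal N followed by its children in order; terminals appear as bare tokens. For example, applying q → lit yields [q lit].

e
t
f
f :: p
p :: p
q :: p
lit :: p
lit :: q ++ p
lit :: - q ++ p
lit :: - - q ++ p
lit :: - - lit ++ p
lit :: - - lit ++ q
lit :: - - lit ++ ( e )
lit :: - - lit ++ ( t )
lit :: - - lit ++ ( f )
lit :: - - lit ++ ( p )
lit :: - - lit ++ ( q )
lit :: - - lit ++ ( lit )

[e [t [f [f [p [q lit]]] :: [p [q - [q - [q lit]]] ++ [p [q ( [e [t [f [p [q lit]]]]] )]]]]]]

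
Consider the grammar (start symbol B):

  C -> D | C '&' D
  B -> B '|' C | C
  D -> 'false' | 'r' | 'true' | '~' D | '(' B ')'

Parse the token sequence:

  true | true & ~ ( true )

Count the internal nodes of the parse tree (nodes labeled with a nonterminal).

[B [B [C [D true]]] | [C [C [D true]] & [D ~ [D ( [B [C [D true]]] )]]]]

12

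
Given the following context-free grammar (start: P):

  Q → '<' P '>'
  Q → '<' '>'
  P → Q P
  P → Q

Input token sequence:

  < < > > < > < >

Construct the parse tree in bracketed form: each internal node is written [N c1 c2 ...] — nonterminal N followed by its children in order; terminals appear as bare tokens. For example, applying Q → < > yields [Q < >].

[P [Q < [P [Q < >]] >] [P [Q < >] [P [Q < >]]]]

P
Q P
< P > P
< Q > P
< < > > P
< < > > Q P
< < > > < > P
< < > > < > Q
< < > > < > < >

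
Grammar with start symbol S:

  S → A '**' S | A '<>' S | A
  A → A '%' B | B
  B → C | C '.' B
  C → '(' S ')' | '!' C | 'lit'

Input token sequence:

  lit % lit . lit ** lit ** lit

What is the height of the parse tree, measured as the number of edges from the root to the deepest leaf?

[S [A [A [B [C lit]]] % [B [C lit] . [B [C lit]]]] ** [S [A [B [C lit]]] ** [S [A [B [C lit]]]]]]

6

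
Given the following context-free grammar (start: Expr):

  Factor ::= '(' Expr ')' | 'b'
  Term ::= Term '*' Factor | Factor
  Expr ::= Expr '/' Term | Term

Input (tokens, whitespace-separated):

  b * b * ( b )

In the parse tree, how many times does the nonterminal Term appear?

4

[Expr [Term [Term [Term [Factor b]] * [Factor b]] * [Factor ( [Expr [Term [Factor b]]] )]]]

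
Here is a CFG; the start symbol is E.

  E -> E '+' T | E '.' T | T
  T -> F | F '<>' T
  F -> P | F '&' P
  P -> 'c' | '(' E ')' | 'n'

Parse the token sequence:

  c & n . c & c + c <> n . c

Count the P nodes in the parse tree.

7

[E [E [E [E [T [F [F [P c]] & [P n]]]] . [T [F [F [P c]] & [P c]]]] + [T [F [P c]] <> [T [F [P n]]]]] . [T [F [P c]]]]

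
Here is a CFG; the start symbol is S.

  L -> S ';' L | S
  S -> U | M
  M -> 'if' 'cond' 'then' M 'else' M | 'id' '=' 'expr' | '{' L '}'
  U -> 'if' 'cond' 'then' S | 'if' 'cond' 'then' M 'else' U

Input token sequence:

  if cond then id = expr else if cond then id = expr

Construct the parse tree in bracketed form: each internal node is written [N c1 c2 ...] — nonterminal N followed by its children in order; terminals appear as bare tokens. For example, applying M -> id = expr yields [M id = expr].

S
U
if cond then M else U
if cond then id = expr else U
if cond then id = expr else if cond then S
if cond then id = expr else if cond then M
if cond then id = expr else if cond then id = expr

[S [U if cond then [M id = expr] else [U if cond then [S [M id = expr]]]]]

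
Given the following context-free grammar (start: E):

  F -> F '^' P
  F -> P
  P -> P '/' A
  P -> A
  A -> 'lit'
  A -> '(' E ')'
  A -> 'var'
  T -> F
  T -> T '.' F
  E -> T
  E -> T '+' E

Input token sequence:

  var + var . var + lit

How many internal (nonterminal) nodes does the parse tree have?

19

[E [T [F [P [A var]]]] + [E [T [T [F [P [A var]]]] . [F [P [A var]]]] + [E [T [F [P [A lit]]]]]]]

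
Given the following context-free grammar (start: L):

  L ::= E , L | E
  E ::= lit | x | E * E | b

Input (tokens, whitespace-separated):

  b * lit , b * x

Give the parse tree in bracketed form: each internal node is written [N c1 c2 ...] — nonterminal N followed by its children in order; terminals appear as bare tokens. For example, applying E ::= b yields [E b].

L
E , L
E * E , L
b * E , L
b * lit , L
b * lit , E
b * lit , E * E
b * lit , b * E
b * lit , b * x

[L [E [E b] * [E lit]] , [L [E [E b] * [E x]]]]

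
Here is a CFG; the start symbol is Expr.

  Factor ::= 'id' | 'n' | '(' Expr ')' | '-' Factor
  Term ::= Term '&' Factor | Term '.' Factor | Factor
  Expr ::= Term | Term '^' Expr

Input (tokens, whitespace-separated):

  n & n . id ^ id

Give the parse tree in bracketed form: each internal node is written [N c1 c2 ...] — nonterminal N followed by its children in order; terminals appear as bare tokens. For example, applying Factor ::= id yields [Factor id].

Expr
Term ^ Expr
Term . Factor ^ Expr
Term & Factor . Factor ^ Expr
Factor & Factor . Factor ^ Expr
n & Factor . Factor ^ Expr
n & n . Factor ^ Expr
n & n . id ^ Expr
n & n . id ^ Term
n & n . id ^ Factor
n & n . id ^ id

[Expr [Term [Term [Term [Factor n]] & [Factor n]] . [Factor id]] ^ [Expr [Term [Factor id]]]]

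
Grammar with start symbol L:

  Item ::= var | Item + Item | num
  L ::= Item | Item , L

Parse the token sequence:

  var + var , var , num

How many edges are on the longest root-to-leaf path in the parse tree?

4

[L [Item [Item var] + [Item var]] , [L [Item var] , [L [Item num]]]]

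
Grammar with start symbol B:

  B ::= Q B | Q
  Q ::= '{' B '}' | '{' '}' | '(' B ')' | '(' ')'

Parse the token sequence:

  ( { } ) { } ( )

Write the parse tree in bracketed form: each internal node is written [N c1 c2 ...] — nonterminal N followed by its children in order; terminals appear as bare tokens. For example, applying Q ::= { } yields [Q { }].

B
Q B
( B ) B
( Q ) B
( { } ) B
( { } ) Q B
( { } ) { } B
( { } ) { } Q
( { } ) { } ( )

[B [Q ( [B [Q { }]] )] [B [Q { }] [B [Q ( )]]]]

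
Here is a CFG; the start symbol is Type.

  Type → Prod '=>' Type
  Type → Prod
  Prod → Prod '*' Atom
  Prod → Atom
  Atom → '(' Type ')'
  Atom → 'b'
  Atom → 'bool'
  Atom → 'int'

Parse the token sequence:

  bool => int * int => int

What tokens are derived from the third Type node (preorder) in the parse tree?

[Type [Prod [Atom bool]] => [Type [Prod [Prod [Atom int]] * [Atom int]] => [Type [Prod [Atom int]]]]]

int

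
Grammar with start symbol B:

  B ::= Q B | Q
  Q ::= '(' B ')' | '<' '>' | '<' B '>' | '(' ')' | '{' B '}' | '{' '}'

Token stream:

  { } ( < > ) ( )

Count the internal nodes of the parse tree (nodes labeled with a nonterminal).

8

[B [Q { }] [B [Q ( [B [Q < >]] )] [B [Q ( )]]]]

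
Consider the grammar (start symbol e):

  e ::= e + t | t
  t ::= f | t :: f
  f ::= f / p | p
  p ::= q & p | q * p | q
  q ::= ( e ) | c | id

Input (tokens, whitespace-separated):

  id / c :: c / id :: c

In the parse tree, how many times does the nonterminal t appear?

3

[e [t [t [t [f [f [p [q id]]] / [p [q c]]]] :: [f [f [p [q c]]] / [p [q id]]]] :: [f [p [q c]]]]]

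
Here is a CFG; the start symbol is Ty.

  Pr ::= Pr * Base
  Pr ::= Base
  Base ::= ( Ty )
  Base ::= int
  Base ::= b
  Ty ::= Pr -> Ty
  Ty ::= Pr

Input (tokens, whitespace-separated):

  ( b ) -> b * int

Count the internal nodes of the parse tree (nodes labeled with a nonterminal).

[Ty [Pr [Base ( [Ty [Pr [Base b]]] )]] -> [Ty [Pr [Pr [Base b]] * [Base int]]]]

11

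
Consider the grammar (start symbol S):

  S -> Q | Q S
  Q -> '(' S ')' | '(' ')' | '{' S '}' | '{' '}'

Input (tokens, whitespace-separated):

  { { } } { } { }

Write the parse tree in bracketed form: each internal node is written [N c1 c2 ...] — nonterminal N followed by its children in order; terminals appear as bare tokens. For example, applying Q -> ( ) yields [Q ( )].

S
Q S
{ S } S
{ Q } S
{ { } } S
{ { } } Q S
{ { } } { } S
{ { } } { } Q
{ { } } { } { }

[S [Q { [S [Q { }]] }] [S [Q { }] [S [Q { }]]]]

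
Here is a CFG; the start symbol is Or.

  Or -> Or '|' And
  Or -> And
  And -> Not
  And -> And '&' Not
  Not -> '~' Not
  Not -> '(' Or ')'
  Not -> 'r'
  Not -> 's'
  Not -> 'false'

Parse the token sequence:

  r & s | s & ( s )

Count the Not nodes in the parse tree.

[Or [Or [And [And [Not r]] & [Not s]]] | [And [And [Not s]] & [Not ( [Or [And [Not s]]] )]]]

5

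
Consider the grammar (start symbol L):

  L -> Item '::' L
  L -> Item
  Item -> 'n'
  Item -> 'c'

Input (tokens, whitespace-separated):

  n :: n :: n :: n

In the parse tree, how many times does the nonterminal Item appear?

4

[L [Item n] :: [L [Item n] :: [L [Item n] :: [L [Item n]]]]]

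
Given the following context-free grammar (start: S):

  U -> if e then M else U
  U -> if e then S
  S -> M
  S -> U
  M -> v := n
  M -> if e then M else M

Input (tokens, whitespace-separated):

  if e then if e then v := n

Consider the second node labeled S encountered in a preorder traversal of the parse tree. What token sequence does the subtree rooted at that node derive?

if e then v := n

[S [U if e then [S [U if e then [S [M v := n]]]]]]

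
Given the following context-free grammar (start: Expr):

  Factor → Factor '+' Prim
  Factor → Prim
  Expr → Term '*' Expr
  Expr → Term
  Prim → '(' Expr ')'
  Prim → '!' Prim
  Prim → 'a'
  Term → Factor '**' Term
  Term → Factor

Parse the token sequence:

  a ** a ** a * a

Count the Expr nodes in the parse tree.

[Expr [Term [Factor [Prim a]] ** [Term [Factor [Prim a]] ** [Term [Factor [Prim a]]]]] * [Expr [Term [Factor [Prim a]]]]]

2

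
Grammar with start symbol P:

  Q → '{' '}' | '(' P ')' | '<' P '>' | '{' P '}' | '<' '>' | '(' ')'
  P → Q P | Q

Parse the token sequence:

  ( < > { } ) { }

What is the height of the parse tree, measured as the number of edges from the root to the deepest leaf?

5

[P [Q ( [P [Q < >] [P [Q { }]]] )] [P [Q { }]]]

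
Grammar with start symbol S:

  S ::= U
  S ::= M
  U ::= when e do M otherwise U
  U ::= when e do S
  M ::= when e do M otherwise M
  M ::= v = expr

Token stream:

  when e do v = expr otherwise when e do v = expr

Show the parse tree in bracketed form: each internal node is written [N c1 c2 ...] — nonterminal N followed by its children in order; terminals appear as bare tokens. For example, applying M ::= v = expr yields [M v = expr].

[S [U when e do [M v = expr] otherwise [U when e do [S [M v = expr]]]]]

S
U
when e do M otherwise U
when e do v = expr otherwise U
when e do v = expr otherwise when e do S
when e do v = expr otherwise when e do M
when e do v = expr otherwise when e do v = expr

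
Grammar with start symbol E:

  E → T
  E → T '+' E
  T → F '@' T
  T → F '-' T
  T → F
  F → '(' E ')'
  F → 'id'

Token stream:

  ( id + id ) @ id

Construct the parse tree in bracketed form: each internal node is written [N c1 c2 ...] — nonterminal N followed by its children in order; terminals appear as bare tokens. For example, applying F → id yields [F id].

[E [T [F ( [E [T [F id]] + [E [T [F id]]]] )] @ [T [F id]]]]

E
T
F @ T
( E ) @ T
( T + E ) @ T
( F + E ) @ T
( id + E ) @ T
( id + T ) @ T
( id + F ) @ T
( id + id ) @ T
( id + id ) @ F
( id + id ) @ id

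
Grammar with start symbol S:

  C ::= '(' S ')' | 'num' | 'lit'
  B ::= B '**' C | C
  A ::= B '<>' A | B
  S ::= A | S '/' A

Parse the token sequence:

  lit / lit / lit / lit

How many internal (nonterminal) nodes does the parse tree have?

16

[S [S [S [S [A [B [C lit]]]] / [A [B [C lit]]]] / [A [B [C lit]]]] / [A [B [C lit]]]]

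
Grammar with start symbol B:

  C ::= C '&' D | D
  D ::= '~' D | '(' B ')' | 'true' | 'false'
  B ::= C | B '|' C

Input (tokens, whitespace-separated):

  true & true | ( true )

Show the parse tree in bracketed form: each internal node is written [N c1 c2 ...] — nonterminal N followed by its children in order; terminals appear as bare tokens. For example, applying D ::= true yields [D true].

B
B | C
C | C
C & D | C
D & D | C
true & D | C
true & true | C
true & true | D
true & true | ( B )
true & true | ( C )
true & true | ( D )
true & true | ( true )

[B [B [C [C [D true]] & [D true]]] | [C [D ( [B [C [D true]]] )]]]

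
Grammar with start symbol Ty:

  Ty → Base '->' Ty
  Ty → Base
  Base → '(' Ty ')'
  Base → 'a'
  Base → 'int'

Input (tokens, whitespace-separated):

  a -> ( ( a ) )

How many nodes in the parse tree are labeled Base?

[Ty [Base a] -> [Ty [Base ( [Ty [Base ( [Ty [Base a]] )]] )]]]

4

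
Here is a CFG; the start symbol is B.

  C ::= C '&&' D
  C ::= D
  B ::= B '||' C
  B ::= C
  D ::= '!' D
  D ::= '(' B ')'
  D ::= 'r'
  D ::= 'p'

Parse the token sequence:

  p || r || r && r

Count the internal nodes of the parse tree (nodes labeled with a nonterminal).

[B [B [B [C [D p]]] || [C [D r]]] || [C [C [D r]] && [D r]]]

11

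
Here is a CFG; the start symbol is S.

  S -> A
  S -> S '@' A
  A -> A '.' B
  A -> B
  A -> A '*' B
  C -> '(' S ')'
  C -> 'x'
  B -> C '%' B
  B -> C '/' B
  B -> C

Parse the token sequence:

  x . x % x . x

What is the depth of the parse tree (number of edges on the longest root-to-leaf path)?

[S [A [A [A [B [C x]]] . [B [C x] % [B [C x]]]] . [B [C x]]]]

6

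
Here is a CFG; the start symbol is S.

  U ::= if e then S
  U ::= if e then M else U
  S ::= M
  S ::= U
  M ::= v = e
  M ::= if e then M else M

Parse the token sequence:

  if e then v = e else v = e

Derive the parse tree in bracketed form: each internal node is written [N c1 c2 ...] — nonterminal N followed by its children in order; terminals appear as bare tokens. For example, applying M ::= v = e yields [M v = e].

S
M
if e then M else M
if e then v = e else M
if e then v = e else v = e

[S [M if e then [M v = e] else [M v = e]]]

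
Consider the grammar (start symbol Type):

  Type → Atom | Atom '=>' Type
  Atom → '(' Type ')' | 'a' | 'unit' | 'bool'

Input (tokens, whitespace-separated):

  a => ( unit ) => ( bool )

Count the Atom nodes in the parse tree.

5

[Type [Atom a] => [Type [Atom ( [Type [Atom unit]] )] => [Type [Atom ( [Type [Atom bool]] )]]]]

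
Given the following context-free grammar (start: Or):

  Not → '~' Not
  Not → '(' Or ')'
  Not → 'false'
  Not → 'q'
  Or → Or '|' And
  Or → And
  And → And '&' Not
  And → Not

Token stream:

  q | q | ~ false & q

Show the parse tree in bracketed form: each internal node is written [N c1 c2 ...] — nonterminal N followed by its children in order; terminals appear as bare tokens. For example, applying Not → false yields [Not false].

Or
Or | And
Or | And | And
And | And | And
Not | And | And
q | And | And
q | Not | And
q | q | And
q | q | And & Not
q | q | Not & Not
q | q | ~ Not & Not
q | q | ~ false & Not
q | q | ~ false & q

[Or [Or [Or [And [Not q]]] | [And [Not q]]] | [And [And [Not ~ [Not false]]] & [Not q]]]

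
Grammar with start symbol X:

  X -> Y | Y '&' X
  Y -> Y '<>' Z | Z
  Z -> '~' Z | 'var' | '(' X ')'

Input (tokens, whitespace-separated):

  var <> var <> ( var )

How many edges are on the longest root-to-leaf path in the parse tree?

[X [Y [Y [Y [Z var]] <> [Z var]] <> [Z ( [X [Y [Z var]]] )]]]

6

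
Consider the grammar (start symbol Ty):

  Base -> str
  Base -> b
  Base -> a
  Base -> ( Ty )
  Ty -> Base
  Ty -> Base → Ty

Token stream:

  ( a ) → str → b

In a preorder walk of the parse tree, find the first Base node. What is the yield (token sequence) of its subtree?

[Ty [Base ( [Ty [Base a]] )] → [Ty [Base str] → [Ty [Base b]]]]

( a )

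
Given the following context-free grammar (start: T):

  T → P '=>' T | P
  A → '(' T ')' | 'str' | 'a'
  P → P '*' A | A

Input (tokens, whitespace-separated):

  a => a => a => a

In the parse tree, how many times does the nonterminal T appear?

4

[T [P [A a]] => [T [P [A a]] => [T [P [A a]] => [T [P [A a]]]]]]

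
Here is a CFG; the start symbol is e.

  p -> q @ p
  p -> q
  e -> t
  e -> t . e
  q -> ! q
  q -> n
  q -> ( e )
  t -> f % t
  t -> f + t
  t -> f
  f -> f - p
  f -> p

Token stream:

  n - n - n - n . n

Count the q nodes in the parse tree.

5

[e [t [f [f [f [f [p [q n]]] - [p [q n]]] - [p [q n]]] - [p [q n]]]] . [e [t [f [p [q n]]]]]]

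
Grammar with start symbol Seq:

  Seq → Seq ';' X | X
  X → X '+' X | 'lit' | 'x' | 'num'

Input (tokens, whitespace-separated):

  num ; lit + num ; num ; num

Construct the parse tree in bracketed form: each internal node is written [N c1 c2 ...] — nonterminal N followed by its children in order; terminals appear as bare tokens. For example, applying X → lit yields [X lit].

[Seq [Seq [Seq [Seq [X num]] ; [X [X lit] + [X num]]] ; [X num]] ; [X num]]

Seq
Seq ; X
Seq ; X ; X
Seq ; X ; X ; X
X ; X ; X ; X
num ; X ; X ; X
num ; X + X ; X ; X
num ; lit + X ; X ; X
num ; lit + num ; X ; X
num ; lit + num ; num ; X
num ; lit + num ; num ; num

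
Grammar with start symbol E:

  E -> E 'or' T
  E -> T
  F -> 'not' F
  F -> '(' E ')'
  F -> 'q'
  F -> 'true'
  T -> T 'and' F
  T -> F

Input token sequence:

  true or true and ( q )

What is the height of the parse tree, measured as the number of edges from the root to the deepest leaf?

[E [E [T [F true]]] or [T [T [F true]] and [F ( [E [T [F q]]] )]]]

6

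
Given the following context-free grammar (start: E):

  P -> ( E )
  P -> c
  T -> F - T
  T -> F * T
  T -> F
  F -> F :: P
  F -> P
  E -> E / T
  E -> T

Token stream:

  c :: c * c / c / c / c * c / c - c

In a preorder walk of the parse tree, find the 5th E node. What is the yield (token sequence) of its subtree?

c :: c * c

[E [E [E [E [E [T [F [F [P c]] :: [P c]] * [T [F [P c]]]]] / [T [F [P c]]]] / [T [F [P c]]]] / [T [F [P c]] * [T [F [P c]]]]] / [T [F [P c]] - [T [F [P c]]]]]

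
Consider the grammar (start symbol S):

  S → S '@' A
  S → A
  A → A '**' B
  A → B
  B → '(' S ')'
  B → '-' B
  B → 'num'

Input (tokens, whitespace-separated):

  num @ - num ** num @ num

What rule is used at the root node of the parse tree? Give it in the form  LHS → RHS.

S → S '@' A

[S [S [S [A [B num]]] @ [A [A [B - [B num]]] ** [B num]]] @ [A [B num]]]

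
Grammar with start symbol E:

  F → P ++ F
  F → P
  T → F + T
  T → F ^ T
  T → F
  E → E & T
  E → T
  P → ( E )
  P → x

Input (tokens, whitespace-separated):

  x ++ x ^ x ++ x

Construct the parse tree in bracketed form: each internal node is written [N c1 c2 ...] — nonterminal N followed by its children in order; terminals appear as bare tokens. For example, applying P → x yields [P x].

[E [T [F [P x] ++ [F [P x]]] ^ [T [F [P x] ++ [F [P x]]]]]]

E
T
F ^ T
P ++ F ^ T
x ++ F ^ T
x ++ P ^ T
x ++ x ^ T
x ++ x ^ F
x ++ x ^ P ++ F
x ++ x ^ x ++ F
x ++ x ^ x ++ P
x ++ x ^ x ++ x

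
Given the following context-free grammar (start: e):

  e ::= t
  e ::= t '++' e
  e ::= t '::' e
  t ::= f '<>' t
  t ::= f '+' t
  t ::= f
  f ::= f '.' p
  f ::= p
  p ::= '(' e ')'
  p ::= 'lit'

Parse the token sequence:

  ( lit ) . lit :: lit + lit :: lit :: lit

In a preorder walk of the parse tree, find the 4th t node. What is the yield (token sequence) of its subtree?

[e [t [f [f [p ( [e [t [f [p lit]]]] )]] . [p lit]]] :: [e [t [f [p lit]] + [t [f [p lit]]]] :: [e [t [f [p lit]]] :: [e [t [f [p lit]]]]]]]

lit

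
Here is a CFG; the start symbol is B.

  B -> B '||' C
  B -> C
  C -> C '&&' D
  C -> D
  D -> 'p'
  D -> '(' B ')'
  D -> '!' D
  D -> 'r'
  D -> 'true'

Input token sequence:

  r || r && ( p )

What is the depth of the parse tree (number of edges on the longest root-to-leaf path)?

6

[B [B [C [D r]]] || [C [C [D r]] && [D ( [B [C [D p]]] )]]]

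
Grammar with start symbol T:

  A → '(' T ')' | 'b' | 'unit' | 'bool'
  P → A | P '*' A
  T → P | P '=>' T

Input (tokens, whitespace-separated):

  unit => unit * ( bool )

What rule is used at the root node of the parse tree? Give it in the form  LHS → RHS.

[T [P [A unit]] => [T [P [P [A unit]] * [A ( [T [P [A bool]]] )]]]]

T → P '=>' T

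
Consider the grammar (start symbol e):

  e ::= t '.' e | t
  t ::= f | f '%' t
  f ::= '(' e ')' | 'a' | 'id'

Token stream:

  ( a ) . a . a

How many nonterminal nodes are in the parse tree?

[e [t [f ( [e [t [f a]]] )]] . [e [t [f a]] . [e [t [f a]]]]]

12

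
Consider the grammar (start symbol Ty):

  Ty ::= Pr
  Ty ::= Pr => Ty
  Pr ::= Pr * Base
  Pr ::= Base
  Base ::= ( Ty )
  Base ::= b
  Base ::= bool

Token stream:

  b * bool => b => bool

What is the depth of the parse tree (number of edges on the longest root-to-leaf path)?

[Ty [Pr [Pr [Base b]] * [Base bool]] => [Ty [Pr [Base b]] => [Ty [Pr [Base bool]]]]]

5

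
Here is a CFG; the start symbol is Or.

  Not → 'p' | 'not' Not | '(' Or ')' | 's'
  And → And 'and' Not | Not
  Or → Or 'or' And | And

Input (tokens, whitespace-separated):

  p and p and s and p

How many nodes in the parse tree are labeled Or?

1

[Or [And [And [And [And [Not p]] and [Not p]] and [Not s]] and [Not p]]]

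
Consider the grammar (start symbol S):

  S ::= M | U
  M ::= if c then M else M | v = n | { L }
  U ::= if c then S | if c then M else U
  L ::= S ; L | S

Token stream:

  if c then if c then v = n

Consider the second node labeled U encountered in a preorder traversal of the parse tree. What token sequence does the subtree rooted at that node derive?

if c then v = n

[S [U if c then [S [U if c then [S [M v = n]]]]]]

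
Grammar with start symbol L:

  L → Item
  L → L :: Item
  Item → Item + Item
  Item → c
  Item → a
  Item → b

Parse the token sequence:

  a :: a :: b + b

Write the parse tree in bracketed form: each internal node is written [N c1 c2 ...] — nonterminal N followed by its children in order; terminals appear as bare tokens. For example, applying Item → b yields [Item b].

L
L :: Item
L :: Item :: Item
Item :: Item :: Item
a :: Item :: Item
a :: a :: Item
a :: a :: Item + Item
a :: a :: b + Item
a :: a :: b + b

[L [L [L [Item a]] :: [Item a]] :: [Item [Item b] + [Item b]]]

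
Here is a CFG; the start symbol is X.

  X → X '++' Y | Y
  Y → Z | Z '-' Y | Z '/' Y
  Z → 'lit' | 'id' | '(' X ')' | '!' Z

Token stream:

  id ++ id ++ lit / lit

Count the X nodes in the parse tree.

3

[X [X [X [Y [Z id]]] ++ [Y [Z id]]] ++ [Y [Z lit] / [Y [Z lit]]]]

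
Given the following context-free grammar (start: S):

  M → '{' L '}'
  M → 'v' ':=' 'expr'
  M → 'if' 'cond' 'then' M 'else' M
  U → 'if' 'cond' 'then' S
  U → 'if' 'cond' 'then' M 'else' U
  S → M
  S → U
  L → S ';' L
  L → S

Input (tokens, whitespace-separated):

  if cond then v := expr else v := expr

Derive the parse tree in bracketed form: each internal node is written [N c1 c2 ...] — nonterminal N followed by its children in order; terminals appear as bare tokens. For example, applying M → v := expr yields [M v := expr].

[S [M if cond then [M v := expr] else [M v := expr]]]

S
M
if cond then M else M
if cond then v := expr else M
if cond then v := expr else v := expr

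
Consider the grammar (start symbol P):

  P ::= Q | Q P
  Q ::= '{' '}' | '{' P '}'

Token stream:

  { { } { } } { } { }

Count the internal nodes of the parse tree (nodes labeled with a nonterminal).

[P [Q { [P [Q { }] [P [Q { }]]] }] [P [Q { }] [P [Q { }]]]]

10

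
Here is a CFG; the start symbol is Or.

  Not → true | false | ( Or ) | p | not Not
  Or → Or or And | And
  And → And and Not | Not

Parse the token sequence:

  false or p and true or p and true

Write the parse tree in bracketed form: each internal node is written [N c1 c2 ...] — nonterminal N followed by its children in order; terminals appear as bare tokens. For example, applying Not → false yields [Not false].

[Or [Or [Or [And [Not false]]] or [And [And [Not p]] and [Not true]]] or [And [And [Not p]] and [Not true]]]

Or
Or or And
Or or And or And
And or And or And
Not or And or And
false or And or And
false or And and Not or And
false or Not and Not or And
false or p and Not or And
false or p and true or And
false or p and true or And and Not
false or p and true or Not and Not
false or p and true or p and Not
false or p and true or p and true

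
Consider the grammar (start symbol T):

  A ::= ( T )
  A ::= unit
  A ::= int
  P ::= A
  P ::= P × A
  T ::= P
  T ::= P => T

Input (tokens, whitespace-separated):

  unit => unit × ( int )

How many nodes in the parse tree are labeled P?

4

[T [P [A unit]] => [T [P [P [A unit]] × [A ( [T [P [A int]]] )]]]]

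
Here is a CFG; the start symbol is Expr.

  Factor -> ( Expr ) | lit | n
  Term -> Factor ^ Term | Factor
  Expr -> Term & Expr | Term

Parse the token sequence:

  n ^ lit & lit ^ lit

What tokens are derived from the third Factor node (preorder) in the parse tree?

lit

[Expr [Term [Factor n] ^ [Term [Factor lit]]] & [Expr [Term [Factor lit] ^ [Term [Factor lit]]]]]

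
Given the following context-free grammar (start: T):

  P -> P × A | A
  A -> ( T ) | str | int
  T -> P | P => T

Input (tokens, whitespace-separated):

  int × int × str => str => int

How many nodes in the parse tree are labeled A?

[T [P [P [P [A int]] × [A int]] × [A str]] => [T [P [A str]] => [T [P [A int]]]]]

5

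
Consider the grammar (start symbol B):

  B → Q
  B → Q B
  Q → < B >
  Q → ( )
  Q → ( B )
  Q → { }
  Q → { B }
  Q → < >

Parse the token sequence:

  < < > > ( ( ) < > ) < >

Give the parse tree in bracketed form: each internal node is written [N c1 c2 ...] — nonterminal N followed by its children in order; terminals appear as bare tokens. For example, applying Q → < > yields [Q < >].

B
Q B
< B > B
< Q > B
< < > > B
< < > > Q B
< < > > ( B ) B
< < > > ( Q B ) B
< < > > ( ( ) B ) B
< < > > ( ( ) Q ) B
< < > > ( ( ) < > ) B
< < > > ( ( ) < > ) Q
< < > > ( ( ) < > ) < >

[B [Q < [B [Q < >]] >] [B [Q ( [B [Q ( )] [B [Q < >]]] )] [B [Q < >]]]]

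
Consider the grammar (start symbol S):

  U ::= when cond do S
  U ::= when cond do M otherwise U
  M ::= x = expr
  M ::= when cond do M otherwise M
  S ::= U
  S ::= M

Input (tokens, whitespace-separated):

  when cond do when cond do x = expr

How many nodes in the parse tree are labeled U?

2

[S [U when cond do [S [U when cond do [S [M x = expr]]]]]]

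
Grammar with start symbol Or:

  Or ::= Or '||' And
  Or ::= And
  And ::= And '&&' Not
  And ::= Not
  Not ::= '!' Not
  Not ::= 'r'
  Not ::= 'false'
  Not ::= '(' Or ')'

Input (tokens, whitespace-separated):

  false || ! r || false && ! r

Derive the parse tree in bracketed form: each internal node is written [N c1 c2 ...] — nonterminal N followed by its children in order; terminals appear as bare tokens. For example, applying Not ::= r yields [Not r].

Or
Or || And
Or || And || And
And || And || And
Not || And || And
false || And || And
false || Not || And
false || ! Not || And
false || ! r || And
false || ! r || And && Not
false || ! r || Not && Not
false || ! r || false && Not
false || ! r || false && ! Not
false || ! r || false && ! r

[Or [Or [Or [And [Not false]]] || [And [Not ! [Not r]]]] || [And [And [Not false]] && [Not ! [Not r]]]]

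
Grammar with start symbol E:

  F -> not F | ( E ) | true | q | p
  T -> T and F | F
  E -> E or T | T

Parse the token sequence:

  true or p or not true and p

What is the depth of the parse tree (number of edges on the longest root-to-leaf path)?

5

[E [E [E [T [F true]]] or [T [F p]]] or [T [T [F not [F true]]] and [F p]]]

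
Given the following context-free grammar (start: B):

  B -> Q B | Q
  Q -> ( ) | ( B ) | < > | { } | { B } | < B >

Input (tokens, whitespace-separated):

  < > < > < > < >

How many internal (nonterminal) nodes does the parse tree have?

8

[B [Q < >] [B [Q < >] [B [Q < >] [B [Q < >]]]]]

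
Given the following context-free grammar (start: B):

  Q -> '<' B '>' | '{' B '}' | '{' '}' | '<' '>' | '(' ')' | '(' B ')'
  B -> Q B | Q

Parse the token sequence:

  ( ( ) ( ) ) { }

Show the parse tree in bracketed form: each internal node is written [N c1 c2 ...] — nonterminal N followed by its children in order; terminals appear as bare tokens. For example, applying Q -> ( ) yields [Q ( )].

B
Q B
( B ) B
( Q B ) B
( ( ) B ) B
( ( ) Q ) B
( ( ) ( ) ) B
( ( ) ( ) ) Q
( ( ) ( ) ) { }

[B [Q ( [B [Q ( )] [B [Q ( )]]] )] [B [Q { }]]]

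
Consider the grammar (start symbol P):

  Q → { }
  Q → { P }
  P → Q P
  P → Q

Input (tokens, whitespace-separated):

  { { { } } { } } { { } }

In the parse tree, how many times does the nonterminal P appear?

[P [Q { [P [Q { [P [Q { }]] }] [P [Q { }]]] }] [P [Q { [P [Q { }]] }]]]

6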